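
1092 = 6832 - 5740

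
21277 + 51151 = 72428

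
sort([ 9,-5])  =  [-5 , 9 ]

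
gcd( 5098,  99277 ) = 1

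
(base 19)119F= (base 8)16356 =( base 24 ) cke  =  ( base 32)77E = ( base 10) 7406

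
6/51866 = 3/25933 = 0.00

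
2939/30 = 97 + 29/30= 97.97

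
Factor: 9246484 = 2^2* 13^1*41^1*4337^1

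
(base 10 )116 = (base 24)4K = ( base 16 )74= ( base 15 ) 7b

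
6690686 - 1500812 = 5189874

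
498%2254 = 498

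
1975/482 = 1975/482 = 4.10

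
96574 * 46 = 4442404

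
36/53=36/53 = 0.68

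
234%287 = 234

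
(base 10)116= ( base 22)56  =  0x74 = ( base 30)3q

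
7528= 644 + 6884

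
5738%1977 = 1784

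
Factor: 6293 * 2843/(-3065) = - 17890999/3065 = - 5^( - 1 )*7^1*29^1*31^1*613^( -1)*2843^1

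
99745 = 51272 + 48473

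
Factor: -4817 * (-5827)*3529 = 3529^1*4817^1*5827^1 = 99054297611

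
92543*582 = 53860026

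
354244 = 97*3652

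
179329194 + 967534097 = 1146863291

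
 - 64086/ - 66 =971/1 = 971.00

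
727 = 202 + 525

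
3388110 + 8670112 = 12058222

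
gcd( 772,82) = 2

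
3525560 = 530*6652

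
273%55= 53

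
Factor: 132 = 2^2*3^1*11^1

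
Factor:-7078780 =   -  2^2* 5^1*353939^1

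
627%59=37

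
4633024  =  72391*64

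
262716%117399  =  27918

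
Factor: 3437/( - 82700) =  - 2^( - 2)*5^( - 2 )*7^1*491^1 * 827^( - 1) 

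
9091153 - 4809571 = 4281582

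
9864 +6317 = 16181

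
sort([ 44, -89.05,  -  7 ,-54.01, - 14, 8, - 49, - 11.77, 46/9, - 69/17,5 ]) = [ - 89.05,-54.01,  -  49 , - 14, - 11.77, - 7,  -  69/17,5, 46/9,8,44 ]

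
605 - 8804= - 8199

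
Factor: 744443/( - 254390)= -2^( - 1) * 5^( - 1)*7^1*25439^( - 1) * 106349^1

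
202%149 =53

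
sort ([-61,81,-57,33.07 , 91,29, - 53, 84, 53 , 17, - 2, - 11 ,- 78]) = [ - 78 , - 61,-57, - 53, - 11, - 2 , 17 , 29, 33.07 , 53, 81,84,91 ]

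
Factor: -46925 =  - 5^2*1877^1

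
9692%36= 8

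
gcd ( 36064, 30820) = 92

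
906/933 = 302/311 = 0.97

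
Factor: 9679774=2^1*13^1 * 372299^1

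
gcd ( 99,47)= 1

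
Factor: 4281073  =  1487^1*2879^1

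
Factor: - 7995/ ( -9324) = 2665/3108 = 2^( - 2 )*3^(  -  1) * 5^1*7^(-1) * 13^1*37^( - 1 )*41^1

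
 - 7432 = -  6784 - 648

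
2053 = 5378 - 3325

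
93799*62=5815538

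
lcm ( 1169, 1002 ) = 7014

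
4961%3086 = 1875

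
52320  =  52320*1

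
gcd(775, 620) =155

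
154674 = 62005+92669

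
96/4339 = 96/4339 = 0.02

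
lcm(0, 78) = 0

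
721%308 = 105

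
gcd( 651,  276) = 3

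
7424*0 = 0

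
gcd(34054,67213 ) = 1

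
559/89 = 6 + 25/89 = 6.28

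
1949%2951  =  1949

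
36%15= 6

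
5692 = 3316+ 2376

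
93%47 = 46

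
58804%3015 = 1519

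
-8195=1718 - 9913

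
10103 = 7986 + 2117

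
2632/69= 2632/69 = 38.14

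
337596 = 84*4019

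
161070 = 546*295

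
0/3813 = 0 = 0.00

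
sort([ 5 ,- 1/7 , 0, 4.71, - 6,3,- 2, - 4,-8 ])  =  [ - 8,-6,  -  4, - 2,-1/7, 0, 3,4.71, 5]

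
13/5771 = 13/5771 = 0.00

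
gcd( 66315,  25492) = 1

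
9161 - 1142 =8019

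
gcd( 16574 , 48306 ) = 2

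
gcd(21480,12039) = 3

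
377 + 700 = 1077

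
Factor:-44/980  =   - 11/245 = - 5^( - 1)*7^( - 2)*11^1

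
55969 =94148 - 38179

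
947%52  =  11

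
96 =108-12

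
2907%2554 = 353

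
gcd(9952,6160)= 16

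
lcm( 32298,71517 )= 1001238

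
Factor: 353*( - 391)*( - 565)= 77982995  =  5^1*17^1*23^1*113^1*353^1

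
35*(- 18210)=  - 637350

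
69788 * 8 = 558304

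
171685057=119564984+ 52120073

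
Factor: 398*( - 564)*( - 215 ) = 48261480= 2^3*3^1*5^1*43^1*47^1*199^1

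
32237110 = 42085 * 766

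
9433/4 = 2358+1/4= 2358.25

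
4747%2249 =249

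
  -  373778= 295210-668988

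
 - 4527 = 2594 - 7121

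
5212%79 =77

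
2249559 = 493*4563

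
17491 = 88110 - 70619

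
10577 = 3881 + 6696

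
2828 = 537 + 2291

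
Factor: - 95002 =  - 2^1*47501^1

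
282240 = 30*9408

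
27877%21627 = 6250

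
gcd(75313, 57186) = 1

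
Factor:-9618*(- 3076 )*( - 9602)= - 2^4*3^1*7^1*229^1 * 769^1*4801^1 = - 284074862736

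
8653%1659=358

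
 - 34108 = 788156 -822264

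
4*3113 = 12452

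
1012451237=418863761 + 593587476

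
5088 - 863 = 4225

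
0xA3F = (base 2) 101000111111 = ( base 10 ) 2623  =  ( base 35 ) 24x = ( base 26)3MN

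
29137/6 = 29137/6  =  4856.17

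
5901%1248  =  909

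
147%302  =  147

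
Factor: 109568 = 2^10*107^1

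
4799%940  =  99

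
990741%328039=6624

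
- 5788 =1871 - 7659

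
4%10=4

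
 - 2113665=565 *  ( - 3741)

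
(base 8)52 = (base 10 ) 42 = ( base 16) 2A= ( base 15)2c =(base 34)18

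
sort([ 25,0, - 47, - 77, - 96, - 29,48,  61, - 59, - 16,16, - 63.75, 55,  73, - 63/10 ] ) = [  -  96 , - 77, - 63.75, - 59, - 47,-29, - 16, - 63/10,0, 16,25, 48,55,61,73 ] 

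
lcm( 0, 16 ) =0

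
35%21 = 14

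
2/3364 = 1/1682=   0.00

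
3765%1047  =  624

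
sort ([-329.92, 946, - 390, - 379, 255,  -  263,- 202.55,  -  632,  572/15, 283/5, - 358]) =[-632 , - 390, - 379, - 358,  -  329.92,  -  263,  -  202.55, 572/15,283/5,  255, 946 ] 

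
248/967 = 248/967 = 0.26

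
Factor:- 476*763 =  - 363188 = - 2^2*7^2*17^1*109^1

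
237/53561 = 237/53561 = 0.00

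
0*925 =0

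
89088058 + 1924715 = 91012773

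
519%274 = 245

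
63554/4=31777/2=15888.50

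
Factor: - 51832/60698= - 2^2 * 19^1*89^( - 1)  =  - 76/89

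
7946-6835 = 1111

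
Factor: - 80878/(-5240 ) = 2^( - 2 )*5^(-1)*7^1*53^1*109^1 * 131^( - 1 ) = 40439/2620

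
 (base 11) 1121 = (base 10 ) 1475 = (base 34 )19d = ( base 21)375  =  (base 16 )5C3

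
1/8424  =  1/8424 = 0.00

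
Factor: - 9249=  - 3^1* 3083^1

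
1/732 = 1/732 = 0.00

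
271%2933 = 271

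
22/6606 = 11/3303 = 0.00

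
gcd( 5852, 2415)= 7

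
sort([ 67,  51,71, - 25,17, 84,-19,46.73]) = [ - 25, - 19, 17, 46.73, 51,67, 71,84]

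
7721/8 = 7721/8  =  965.12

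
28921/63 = 28921/63 = 459.06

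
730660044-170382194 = 560277850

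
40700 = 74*550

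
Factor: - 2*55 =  - 110 = - 2^1*5^1*11^1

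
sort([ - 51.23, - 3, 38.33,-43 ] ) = [ - 51.23,-43, - 3,38.33 ]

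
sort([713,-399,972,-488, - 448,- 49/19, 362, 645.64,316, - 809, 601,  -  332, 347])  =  [-809, - 488, - 448, - 399 , - 332, - 49/19, 316,347,362 , 601, 645.64,713,972]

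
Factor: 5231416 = 2^3 * 653927^1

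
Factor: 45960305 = 5^1*9192061^1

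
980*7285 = 7139300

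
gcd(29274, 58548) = 29274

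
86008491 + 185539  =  86194030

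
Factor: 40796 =2^2*7^1*  31^1  *  47^1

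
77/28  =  11/4= 2.75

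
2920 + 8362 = 11282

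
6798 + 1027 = 7825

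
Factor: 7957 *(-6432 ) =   -  51179424=- 2^5 * 3^1 *67^1 *73^1*109^1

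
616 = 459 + 157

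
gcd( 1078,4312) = 1078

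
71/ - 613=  - 1 + 542/613 = - 0.12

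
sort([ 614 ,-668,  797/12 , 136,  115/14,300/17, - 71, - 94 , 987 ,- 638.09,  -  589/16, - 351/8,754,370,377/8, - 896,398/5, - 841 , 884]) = [ - 896,-841, - 668,  -  638.09,- 94, - 71, - 351/8, - 589/16,115/14, 300/17, 377/8,797/12,398/5,136,370,614,  754,884,987]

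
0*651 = 0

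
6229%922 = 697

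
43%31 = 12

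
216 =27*8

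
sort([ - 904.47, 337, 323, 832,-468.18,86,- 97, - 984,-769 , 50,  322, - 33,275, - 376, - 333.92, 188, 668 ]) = [ - 984 , - 904.47, - 769,-468.18, - 376, - 333.92,-97,-33, 50 , 86, 188, 275,322, 323, 337, 668,832 ] 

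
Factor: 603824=2^4*13^1*2903^1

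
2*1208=2416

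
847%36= 19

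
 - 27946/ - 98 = 285 + 8/49 = 285.16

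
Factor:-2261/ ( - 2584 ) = 2^( - 3 ) * 7^1 = 7/8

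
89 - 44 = 45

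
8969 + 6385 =15354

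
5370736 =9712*553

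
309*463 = 143067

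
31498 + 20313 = 51811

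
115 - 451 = - 336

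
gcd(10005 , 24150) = 345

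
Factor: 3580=2^2*5^1 * 179^1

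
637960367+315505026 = 953465393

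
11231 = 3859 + 7372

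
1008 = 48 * 21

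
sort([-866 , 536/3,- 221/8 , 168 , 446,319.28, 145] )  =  [-866 ,  -  221/8, 145,168,536/3,319.28, 446]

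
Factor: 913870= 2^1*5^1*91387^1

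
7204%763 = 337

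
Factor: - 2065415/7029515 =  - 413083/1405903 = - 11^1 * 17^1*47^2*977^(  -  1)*1439^ (  -  1) 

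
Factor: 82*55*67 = 2^1*5^1*11^1*41^1*67^1=302170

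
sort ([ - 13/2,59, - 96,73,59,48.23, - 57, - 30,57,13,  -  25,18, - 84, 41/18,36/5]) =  [  -  96, - 84, -57, - 30, - 25,-13/2, 41/18,  36/5,13,  18, 48.23, 57, 59,  59,73]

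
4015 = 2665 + 1350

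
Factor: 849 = 3^1*283^1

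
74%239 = 74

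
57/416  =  57/416=0.14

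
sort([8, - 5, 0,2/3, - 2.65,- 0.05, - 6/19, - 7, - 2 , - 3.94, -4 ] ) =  [ -7, - 5, - 4, - 3.94, - 2.65 , - 2, - 6/19, - 0.05,  0,2/3,8 ]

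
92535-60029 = 32506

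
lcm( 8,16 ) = 16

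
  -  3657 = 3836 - 7493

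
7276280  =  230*31636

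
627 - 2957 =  - 2330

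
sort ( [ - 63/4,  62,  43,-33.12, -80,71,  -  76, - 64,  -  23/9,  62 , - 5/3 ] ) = [ - 80, - 76,  -  64, - 33.12 , - 63/4,- 23/9, - 5/3,43, 62,62,71 ]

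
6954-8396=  - 1442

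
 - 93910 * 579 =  -54373890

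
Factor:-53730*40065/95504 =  - 2^( - 3 )*3^4* 5^2 * 47^(-1)  *  127^( -1) * 199^1 * 2671^1 = - 1076346225/47752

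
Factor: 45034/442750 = 89/875 = 5^(-3)*7^( -1 )*89^1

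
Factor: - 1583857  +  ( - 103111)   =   - 1686968 = - 2^3*433^1*487^1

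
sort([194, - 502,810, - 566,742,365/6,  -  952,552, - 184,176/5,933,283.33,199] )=[ - 952 , - 566, - 502,-184, 176/5, 365/6, 194,  199,283.33,552, 742 , 810,933 ]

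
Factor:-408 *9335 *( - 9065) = 34525684200 = 2^3*3^1*5^2 * 7^2*17^1 * 37^1* 1867^1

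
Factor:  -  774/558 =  - 31^( - 1 )*43^1 = - 43/31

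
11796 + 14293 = 26089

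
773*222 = 171606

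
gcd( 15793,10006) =1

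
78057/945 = 82 + 3/5  =  82.60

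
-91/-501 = 91/501 = 0.18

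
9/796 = 9/796 =0.01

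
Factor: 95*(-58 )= - 5510 = - 2^1*5^1*19^1*29^1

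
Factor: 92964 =2^2*3^1*61^1*127^1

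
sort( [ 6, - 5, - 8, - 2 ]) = [  -  8, - 5, - 2,6 ] 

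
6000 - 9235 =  - 3235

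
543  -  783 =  - 240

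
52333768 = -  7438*( - 7036)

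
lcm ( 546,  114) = 10374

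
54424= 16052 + 38372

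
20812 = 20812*1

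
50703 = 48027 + 2676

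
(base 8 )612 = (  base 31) CM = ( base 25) FJ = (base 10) 394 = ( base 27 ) EG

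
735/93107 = 105/13301 = 0.01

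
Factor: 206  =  2^1*103^1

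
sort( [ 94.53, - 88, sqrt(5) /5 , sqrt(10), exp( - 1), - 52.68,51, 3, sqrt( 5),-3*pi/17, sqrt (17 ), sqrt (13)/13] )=[ - 88,  -  52.68, - 3*pi/17,sqrt ( 13 ) /13,exp ( - 1 ),  sqrt( 5)/5, sqrt(5), 3, sqrt(10),sqrt (17 ), 51, 94.53 ] 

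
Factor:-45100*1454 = - 2^3*5^2* 11^1*41^1*727^1 = -65575400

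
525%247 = 31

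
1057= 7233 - 6176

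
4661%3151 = 1510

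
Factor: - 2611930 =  - 2^1 *5^1*19^1* 59^1*233^1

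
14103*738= 10408014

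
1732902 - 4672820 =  - 2939918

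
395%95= 15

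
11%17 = 11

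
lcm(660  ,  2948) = 44220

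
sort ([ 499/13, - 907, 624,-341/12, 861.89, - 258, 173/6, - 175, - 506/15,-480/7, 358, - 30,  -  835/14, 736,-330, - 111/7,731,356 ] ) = [-907, - 330,-258,-175, - 480/7 , - 835/14 , - 506/15,-30,-341/12,-111/7, 173/6,499/13, 356, 358, 624, 731, 736, 861.89 ]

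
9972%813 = 216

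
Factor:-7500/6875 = -2^2*3^1*11^( - 1 ) =- 12/11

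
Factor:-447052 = -2^2*73^1 * 1531^1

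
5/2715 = 1/543 = 0.00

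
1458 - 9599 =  - 8141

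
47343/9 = 5260 + 1/3 = 5260.33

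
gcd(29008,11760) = 784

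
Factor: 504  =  2^3*3^2*7^1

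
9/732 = 3/244= 0.01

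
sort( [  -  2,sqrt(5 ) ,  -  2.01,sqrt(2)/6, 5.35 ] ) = [ - 2.01, - 2, sqrt(2)/6,sqrt( 5 ),5.35 ]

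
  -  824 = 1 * ( - 824)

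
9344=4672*2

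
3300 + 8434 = 11734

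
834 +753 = 1587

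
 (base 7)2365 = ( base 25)1a5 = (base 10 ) 880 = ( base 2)1101110000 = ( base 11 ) 730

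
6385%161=106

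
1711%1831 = 1711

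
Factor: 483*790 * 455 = 173614350= 2^1*3^1*5^2* 7^2*13^1*23^1*79^1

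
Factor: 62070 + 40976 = 103046 = 2^1*67^1*769^1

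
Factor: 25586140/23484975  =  5117228/4696995=2^2* 3^( - 1) * 5^( - 1 ) * 313133^( - 1 ) * 1279307^1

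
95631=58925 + 36706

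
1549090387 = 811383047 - - 737707340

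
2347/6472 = 2347/6472 = 0.36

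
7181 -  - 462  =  7643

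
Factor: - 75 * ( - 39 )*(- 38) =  - 2^1 * 3^2 * 5^2 * 13^1*19^1 = - 111150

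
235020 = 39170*6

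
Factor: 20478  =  2^1*3^1*3413^1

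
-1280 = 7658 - 8938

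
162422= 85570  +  76852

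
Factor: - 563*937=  - 527531 = -563^1*937^1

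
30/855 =2/57=0.04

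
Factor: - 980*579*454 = - 2^3*3^1*5^1 * 7^2*193^1*227^1 = -257608680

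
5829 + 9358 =15187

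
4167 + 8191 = 12358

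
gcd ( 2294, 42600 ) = 2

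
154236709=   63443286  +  90793423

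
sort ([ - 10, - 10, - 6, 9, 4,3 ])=[ - 10, - 10, - 6,  3,4, 9 ] 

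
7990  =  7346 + 644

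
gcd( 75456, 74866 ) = 2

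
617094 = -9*( - 68566 )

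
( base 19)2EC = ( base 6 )4344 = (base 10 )1000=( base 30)13a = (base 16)3e8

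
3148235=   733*4295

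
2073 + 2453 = 4526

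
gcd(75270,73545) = 15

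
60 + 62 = 122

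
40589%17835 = 4919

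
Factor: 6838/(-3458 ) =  - 263/133 = -7^( - 1) * 19^( - 1 )*263^1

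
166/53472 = 83/26736  =  0.00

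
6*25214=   151284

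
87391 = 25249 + 62142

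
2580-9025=-6445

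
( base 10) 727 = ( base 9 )887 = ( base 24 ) 167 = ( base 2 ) 1011010111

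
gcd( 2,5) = 1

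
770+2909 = 3679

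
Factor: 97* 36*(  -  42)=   -  146664 = -  2^3*3^3 * 7^1*97^1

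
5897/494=5897/494 = 11.94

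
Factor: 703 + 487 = 2^1 * 5^1*7^1*17^1 = 1190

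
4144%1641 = 862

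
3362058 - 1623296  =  1738762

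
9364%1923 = 1672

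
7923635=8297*955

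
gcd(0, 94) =94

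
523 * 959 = 501557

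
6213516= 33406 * 186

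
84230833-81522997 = 2707836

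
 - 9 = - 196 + 187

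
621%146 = 37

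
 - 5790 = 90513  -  96303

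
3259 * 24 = 78216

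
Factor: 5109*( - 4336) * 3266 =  - 2^5*3^1 * 13^1 * 23^1*71^1 * 131^1 * 271^1 = - 72350469984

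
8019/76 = 8019/76=105.51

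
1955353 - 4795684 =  - 2840331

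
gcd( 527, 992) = 31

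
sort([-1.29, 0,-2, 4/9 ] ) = [ - 2,-1.29,  0,4/9]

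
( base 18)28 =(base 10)44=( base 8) 54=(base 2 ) 101100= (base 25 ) 1j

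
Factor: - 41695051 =-809^1*51539^1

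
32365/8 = 4045+5/8 = 4045.62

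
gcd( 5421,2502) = 417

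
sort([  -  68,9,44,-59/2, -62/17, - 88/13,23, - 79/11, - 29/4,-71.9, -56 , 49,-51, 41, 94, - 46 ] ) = [-71.9,-68, -56, - 51,-46, - 59/2,-29/4, - 79/11 ,-88/13,-62/17, 9 , 23, 41,  44, 49 , 94]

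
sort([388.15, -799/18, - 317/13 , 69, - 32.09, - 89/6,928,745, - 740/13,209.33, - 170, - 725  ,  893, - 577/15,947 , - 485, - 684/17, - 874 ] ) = [-874,  -  725, - 485,-170, - 740/13,- 799/18 ,-684/17, - 577/15, - 32.09, - 317/13, - 89/6,69, 209.33 , 388.15,745,893,928,947]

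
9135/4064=9135/4064 = 2.25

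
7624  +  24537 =32161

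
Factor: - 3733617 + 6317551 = 2583934 = 2^1*1291967^1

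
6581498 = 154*42737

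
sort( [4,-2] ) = [ - 2, 4 ]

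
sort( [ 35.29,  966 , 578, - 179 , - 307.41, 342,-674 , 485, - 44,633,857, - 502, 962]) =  [-674, - 502, - 307.41,-179, - 44,  35.29,342, 485 , 578,633 , 857,962,  966]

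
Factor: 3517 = 3517^1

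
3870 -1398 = 2472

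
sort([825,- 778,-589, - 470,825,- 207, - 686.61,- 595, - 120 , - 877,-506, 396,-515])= [- 877,-778, - 686.61, - 595,-589,-515 , -506,-470,- 207, - 120, 396, 825 , 825]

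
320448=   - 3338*( - 96 ) 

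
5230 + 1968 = 7198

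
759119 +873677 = 1632796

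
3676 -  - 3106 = 6782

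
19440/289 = 67+ 77/289 = 67.27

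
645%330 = 315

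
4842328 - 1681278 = 3161050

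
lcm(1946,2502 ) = 17514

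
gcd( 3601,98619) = 1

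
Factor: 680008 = 2^3*7^1 * 12143^1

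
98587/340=289 + 327/340 = 289.96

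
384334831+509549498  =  893884329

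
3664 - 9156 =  - 5492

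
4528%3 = 1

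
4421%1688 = 1045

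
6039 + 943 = 6982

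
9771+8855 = 18626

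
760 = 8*95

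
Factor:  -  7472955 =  - 3^1 *5^1*7^1*71171^1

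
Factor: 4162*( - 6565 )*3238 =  - 88473590140= - 2^2*5^1*13^1 * 101^1*1619^1 * 2081^1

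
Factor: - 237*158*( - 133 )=4980318 = 2^1*3^1*7^1 * 19^1 * 79^2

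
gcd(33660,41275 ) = 5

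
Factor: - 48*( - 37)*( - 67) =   -  118992 = - 2^4*3^1*37^1*67^1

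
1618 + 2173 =3791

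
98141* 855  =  83910555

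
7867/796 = 7867/796= 9.88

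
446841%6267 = 1884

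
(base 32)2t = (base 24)3L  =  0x5D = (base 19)4h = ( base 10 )93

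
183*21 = 3843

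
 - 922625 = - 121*7625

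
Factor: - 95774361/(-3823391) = 3^1 * 11^(- 1)*13^(  -  1) * 101^1*26737^( - 1 )*316087^1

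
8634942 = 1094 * 7893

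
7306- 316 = 6990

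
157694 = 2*78847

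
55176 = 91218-36042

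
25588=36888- 11300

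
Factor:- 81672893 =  - 433^1 * 188621^1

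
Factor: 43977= 3^1*107^1*137^1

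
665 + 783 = 1448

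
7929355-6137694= 1791661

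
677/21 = 32+5/21=32.24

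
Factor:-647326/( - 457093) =2^1*7^ (-1)*13^(  -  1) * 17^1*79^1*241^1*5023^(  -  1)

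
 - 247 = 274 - 521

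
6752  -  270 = 6482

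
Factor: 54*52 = 2808 = 2^3*3^3*13^1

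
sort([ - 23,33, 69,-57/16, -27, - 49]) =[ - 49, - 27, - 23, - 57/16  ,  33 , 69]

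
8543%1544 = 823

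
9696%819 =687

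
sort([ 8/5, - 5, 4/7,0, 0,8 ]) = [ -5, 0,  0,4/7,8/5,8] 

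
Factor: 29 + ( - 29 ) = 0^1 =0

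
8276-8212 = 64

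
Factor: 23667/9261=3^ (-2)*23^1 = 23/9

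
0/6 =0 = 0.00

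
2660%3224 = 2660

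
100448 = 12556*8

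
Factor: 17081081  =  17081081^1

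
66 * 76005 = 5016330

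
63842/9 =7093 + 5/9 = 7093.56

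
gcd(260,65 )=65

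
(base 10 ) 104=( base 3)10212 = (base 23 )4c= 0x68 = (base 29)3h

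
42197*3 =126591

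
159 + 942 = 1101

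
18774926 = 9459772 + 9315154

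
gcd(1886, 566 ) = 2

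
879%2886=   879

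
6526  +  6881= 13407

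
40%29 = 11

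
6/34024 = 3/17012=0.00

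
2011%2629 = 2011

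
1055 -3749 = -2694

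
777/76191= 259/25397 = 0.01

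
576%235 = 106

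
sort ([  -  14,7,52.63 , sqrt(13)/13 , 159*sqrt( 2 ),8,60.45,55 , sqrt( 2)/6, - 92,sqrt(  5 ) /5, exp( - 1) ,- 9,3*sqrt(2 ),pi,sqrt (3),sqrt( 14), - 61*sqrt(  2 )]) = [ - 92,-61*sqrt(  2),-14, - 9,sqrt( 2 ) /6,sqrt( 13)/13,  exp( - 1), sqrt(5)/5,sqrt(3),pi,sqrt(14),3*sqrt(2), 7,8, 52.63,55, 60.45 , 159*sqrt( 2 ) ]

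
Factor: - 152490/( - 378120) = 221/548 =2^ (- 2 ) * 13^1*17^1*137^ ( - 1 ) 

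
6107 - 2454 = 3653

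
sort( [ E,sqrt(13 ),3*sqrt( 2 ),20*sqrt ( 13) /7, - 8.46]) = [ - 8.46, E, sqrt (13 ),3*sqrt( 2 ), 20*sqrt( 13) /7 ]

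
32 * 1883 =60256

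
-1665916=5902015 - 7567931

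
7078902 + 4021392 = 11100294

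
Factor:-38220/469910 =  - 78/959= - 2^1 * 3^1*7^(-1 ) * 13^1*137^(  -  1 ) 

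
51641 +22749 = 74390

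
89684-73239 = 16445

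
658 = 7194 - 6536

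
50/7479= 50/7479 = 0.01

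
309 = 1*309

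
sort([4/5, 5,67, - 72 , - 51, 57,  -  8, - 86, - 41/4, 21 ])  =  [ - 86, - 72,-51 , - 41/4, - 8, 4/5,5,21, 57,67 ] 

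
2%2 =0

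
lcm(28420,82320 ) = 2387280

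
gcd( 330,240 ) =30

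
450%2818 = 450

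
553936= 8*69242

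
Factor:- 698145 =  - 3^1*5^1 *7^1*61^1*109^1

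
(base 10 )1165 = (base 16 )48D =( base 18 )3AD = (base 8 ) 2215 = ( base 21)2da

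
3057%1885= 1172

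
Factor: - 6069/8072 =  - 2^( - 3)*3^1 *7^1 * 17^2*1009^(- 1)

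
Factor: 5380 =2^2*5^1 *269^1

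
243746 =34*7169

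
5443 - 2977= 2466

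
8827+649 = 9476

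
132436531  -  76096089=56340442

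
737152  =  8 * 92144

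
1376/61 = 1376/61= 22.56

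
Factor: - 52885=-5^1*7^1*1511^1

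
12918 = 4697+8221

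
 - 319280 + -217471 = - 536751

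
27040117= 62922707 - 35882590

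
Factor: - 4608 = -2^9 * 3^2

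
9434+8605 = 18039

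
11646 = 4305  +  7341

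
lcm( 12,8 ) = 24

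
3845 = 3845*1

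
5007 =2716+2291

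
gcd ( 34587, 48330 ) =27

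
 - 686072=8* ( - 85759)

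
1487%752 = 735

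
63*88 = 5544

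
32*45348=1451136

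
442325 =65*6805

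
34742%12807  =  9128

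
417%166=85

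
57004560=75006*760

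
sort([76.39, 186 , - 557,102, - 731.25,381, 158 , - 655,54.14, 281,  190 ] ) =[-731.25, - 655, - 557, 54.14, 76.39, 102,158,  186, 190 , 281, 381 ] 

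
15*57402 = 861030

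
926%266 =128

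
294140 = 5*58828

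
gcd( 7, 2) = 1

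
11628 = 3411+8217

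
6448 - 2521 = 3927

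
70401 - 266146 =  - 195745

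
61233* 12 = 734796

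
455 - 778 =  - 323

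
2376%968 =440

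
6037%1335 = 697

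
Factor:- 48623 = -48623^1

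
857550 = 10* 85755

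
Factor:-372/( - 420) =31/35 = 5^(-1)*7^(-1)*31^1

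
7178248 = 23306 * 308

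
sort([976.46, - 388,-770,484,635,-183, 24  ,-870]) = [-870,  -  770,- 388,-183,24,484 , 635,976.46]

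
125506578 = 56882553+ 68624025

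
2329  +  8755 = 11084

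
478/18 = 239/9 = 26.56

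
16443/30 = 548 + 1/10 = 548.10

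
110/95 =22/19= 1.16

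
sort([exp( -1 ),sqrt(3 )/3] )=[ exp ( - 1),sqrt( 3)/3]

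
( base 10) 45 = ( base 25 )1k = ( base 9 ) 50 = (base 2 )101101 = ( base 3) 1200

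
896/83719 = 896/83719 = 0.01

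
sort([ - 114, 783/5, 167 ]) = [  -  114 , 783/5, 167]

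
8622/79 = 8622/79= 109.14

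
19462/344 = 56+99/172 = 56.58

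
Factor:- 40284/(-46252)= 27/31 = 3^3*31^( - 1)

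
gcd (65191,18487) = 973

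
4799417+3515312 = 8314729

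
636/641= 636/641 =0.99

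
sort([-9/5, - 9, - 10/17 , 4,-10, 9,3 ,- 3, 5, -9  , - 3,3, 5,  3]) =[ - 10 , - 9 , -9, - 3,-3, - 9/5, - 10/17,3 , 3, 3,4, 5,  5,  9]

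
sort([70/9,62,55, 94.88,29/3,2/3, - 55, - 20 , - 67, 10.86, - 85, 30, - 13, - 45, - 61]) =[ - 85,-67, - 61,-55, - 45  ,-20, - 13, 2/3, 70/9,29/3,10.86,30,55,62, 94.88]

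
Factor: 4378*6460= 28281880 = 2^3*5^1 * 11^1*17^1 * 19^1*199^1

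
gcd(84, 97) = 1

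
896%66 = 38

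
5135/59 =5135/59 = 87.03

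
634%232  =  170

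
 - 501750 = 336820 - 838570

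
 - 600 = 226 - 826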